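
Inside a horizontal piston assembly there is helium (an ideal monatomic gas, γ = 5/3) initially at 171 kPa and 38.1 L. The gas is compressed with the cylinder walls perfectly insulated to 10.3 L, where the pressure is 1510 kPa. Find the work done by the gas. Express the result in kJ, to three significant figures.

W ≈ -13.6 kJ

Adiabatic: W = (P₁V₁ − P₂V₂)/(γ − 1) with γ = 5/3.
P₁V₁ = 6515 J, P₂V₂ = 15553 J.
W = (6515 − 15553) / 0.6667 = -13557 J.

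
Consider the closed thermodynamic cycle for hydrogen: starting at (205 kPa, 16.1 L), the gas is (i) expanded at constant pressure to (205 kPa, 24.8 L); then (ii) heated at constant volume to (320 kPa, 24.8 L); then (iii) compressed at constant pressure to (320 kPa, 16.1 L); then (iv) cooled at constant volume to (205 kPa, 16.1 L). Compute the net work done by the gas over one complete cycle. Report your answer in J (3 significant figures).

W_net ≈ -1000 J

Constant-volume legs do no work.
W(i) = (205)(24.8 − 16.1) = 1783 J; W(iii) = (320)(16.1 − 24.8) = -2784 J.
W_net = 1783 − 2784 = -1001 J (the counter-clockwise enclosed area).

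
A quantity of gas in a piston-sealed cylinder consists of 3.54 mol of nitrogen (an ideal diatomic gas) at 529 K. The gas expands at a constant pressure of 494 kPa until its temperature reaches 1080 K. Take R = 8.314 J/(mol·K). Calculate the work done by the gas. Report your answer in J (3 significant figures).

W ≈ 16200 J

Isobaric: W = P ΔV = nR ΔT.
W = (3.54)(8.314)(1080 − 529) = 16217 J.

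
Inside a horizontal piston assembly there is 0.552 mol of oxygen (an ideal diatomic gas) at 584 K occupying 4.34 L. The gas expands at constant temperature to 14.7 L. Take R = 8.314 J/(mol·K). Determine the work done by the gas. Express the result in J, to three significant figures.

W ≈ 3270 J

Isothermal: W = nRT ln(V₂/V₁).
W = (0.552)(8.314)(584) × ln(14.7/4.34)
  = 2680 × 1.22
W_by_gas = 3270 J.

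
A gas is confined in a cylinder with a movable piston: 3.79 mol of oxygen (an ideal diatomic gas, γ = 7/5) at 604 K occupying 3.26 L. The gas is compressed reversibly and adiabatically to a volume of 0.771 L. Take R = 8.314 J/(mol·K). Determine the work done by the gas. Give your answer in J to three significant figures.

W ≈ -37100 J

Adiabatic: TV^(γ−1) = const with γ = 7/5.
T₂ = T₁ (V₁/V₂)^(γ−1) = 604 × (3.26/0.771)^0.4 = 604 × 1.78 = 1075 K.
W_by = nCᵥ(T₁ − T₂) = (3.79)(20.79)(604 − 1075) = -37121 J.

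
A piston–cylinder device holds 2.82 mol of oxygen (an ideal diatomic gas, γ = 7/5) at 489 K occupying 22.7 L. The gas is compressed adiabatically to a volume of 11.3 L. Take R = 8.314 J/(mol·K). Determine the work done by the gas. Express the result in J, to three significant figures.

Adiabatic: TV^(γ−1) = const with γ = 7/5.
T₂ = T₁ (V₁/V₂)^(γ−1) = 489 × (22.7/11.3)^0.4 = 489 × 1.322 = 646.4 K.
W_by = nCᵥ(T₁ − T₂) = (2.82)(20.79)(489 − 646.4) = -9225 J.

W ≈ -9220 J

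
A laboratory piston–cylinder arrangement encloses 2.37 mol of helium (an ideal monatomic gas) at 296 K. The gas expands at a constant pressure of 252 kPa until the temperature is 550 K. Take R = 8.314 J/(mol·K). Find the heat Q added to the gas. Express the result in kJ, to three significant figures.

Isobaric: W = nRΔT = (2.37)(8.314)(254) = 5005 J.
ΔU = nCᵥΔT with Cᵥ = 3R/2: ΔU = (2.37)(12.47)(254) = 7507 J.
Q = ΔU + W = 7507 + 5005 = 12512 J.

Q ≈ 12.5 kJ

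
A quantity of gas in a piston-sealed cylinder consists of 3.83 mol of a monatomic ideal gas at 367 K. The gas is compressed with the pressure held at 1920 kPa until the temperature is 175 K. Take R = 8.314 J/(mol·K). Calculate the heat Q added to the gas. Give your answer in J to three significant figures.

Q ≈ -15300 J

Isobaric: W = nRΔT = (3.83)(8.314)(-192) = -6114 J.
ΔU = nCᵥΔT with Cᵥ = 3R/2: ΔU = (3.83)(12.47)(-192) = -9171 J.
Q = ΔU + W = -9171 − 6114 = -15284 J.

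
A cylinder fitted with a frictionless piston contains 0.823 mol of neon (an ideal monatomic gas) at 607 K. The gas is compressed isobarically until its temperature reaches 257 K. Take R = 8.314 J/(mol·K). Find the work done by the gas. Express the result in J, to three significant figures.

Isobaric: W = P ΔV = nR ΔT.
W = (0.823)(8.314)(257 − 607) = -2395 J.

W ≈ -2390 J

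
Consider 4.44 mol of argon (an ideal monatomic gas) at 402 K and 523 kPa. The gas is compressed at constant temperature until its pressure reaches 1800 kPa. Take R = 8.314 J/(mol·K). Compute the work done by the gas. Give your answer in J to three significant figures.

W ≈ -18300 J

Isothermal process: W = nRT ln(V₂/V₁) = nRT ln(P₁/P₂).
W = (4.44)(8.314)(402) × ln(523/1800)
  = 14839 × ln(0.2906) = 14839 × -1.236
W_by_gas = -18341 J.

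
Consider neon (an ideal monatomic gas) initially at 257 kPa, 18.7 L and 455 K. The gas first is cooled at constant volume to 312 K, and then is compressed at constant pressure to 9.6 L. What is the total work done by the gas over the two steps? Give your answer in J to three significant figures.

Step 1 (isochoric): W = 0 (constant volume).
After step 1: P = 176.2 kPa (V unchanged).
Step 2 (isobaric): W = PΔV = (176.2 kPa)(9.6 − 18.7 L) = -1604 J.
W_total = 0 − 1604 = -1604 J.

W_total ≈ -1600 J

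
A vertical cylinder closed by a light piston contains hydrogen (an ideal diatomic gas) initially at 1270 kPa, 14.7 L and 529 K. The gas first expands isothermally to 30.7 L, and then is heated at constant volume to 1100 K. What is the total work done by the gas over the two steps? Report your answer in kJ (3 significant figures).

Step 1 (isothermal): W = P₁V₁ ln(V₂/V₁) = (18669) ln(30.7/14.7) = 13748 J.
Step 2 (isochoric): W = 0 (constant volume).
W_total = 13748 + 0 = 13748 J.

W_total ≈ 13.7 kJ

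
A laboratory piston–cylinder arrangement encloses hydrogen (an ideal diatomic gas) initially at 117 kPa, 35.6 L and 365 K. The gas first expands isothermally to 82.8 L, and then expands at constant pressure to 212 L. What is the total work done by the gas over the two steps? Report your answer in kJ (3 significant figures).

Step 1 (isothermal): W = P₁V₁ ln(V₂/V₁) = (4165) ln(82.8/35.6) = 3516 J.
After step 1: P = 50.3 kPa, V = 82.8 L, T = 365 K.
Step 2 (isobaric): W = PΔV = (50.3 kPa)(212 − 82.8 L) = 6499 J.
W_total = 3516 + 6499 = 10015 J.

W_total ≈ 10.0 kJ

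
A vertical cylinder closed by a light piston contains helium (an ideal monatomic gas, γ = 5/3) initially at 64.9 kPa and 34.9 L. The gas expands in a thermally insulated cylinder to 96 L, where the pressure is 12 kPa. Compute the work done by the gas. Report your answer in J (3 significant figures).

W ≈ 1670 J

Adiabatic: W = (P₁V₁ − P₂V₂)/(γ − 1) with γ = 5/3.
P₁V₁ = 2265 J, P₂V₂ = 1152 J.
W = (2265 − 1152) / 0.6667 = 1670 J.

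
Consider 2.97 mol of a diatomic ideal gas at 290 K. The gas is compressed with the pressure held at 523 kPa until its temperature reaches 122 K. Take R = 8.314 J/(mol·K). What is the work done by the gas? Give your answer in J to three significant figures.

Isobaric: W = P ΔV = nR ΔT.
W = (2.97)(8.314)(122 − 290) = -4148 J.

W ≈ -4150 J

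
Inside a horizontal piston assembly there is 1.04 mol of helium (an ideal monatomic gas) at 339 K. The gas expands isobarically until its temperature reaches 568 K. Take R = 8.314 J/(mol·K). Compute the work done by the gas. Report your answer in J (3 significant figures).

W ≈ 1980 J

Isobaric: W = P ΔV = nR ΔT.
W = (1.04)(8.314)(568 − 339) = 1980 J.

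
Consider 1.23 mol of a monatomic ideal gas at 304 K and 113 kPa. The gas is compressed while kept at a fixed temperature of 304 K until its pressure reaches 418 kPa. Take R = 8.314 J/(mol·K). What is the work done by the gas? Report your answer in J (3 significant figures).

Isothermal process: W = nRT ln(V₂/V₁) = nRT ln(P₁/P₂).
W = (1.23)(8.314)(304) × ln(113/418)
  = 3109 × ln(0.2703) = 3109 × -1.308
W_by_gas = -4067 J.

W ≈ -4070 J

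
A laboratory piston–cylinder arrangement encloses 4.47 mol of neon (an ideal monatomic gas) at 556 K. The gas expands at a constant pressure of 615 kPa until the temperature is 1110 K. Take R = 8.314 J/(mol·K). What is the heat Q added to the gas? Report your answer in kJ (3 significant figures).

Q ≈ 51.5 kJ

Isobaric: W = nRΔT = (4.47)(8.314)(554) = 20589 J.
ΔU = nCᵥΔT with Cᵥ = 3R/2: ΔU = (4.47)(12.47)(554) = 30883 J.
Q = ΔU + W = 30883 + 20589 = 51472 J.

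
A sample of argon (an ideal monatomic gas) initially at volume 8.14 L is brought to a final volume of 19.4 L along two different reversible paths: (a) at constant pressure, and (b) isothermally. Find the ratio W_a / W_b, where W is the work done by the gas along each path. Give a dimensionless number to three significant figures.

Path (a) isobaric: W = P₁(V₂ − V₁) → W_a/(P₁V₁) = 1.383.
Path (b) isothermal: W = P₁V₁ ln(V₂/V₁) → W_b/(P₁V₁) = 0.8685.
W_a / W_b = 1.383 / 0.8685 = 1.593.

W_a / W_b ≈ 1.59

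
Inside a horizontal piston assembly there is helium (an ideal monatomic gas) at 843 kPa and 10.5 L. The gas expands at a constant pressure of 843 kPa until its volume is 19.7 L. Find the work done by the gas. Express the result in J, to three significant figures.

Isobaric: W = P ΔV.
W = (843 kPa)(19.7 − 10.5 L) = (843)(9.2) = 7756 J.

W ≈ 7760 J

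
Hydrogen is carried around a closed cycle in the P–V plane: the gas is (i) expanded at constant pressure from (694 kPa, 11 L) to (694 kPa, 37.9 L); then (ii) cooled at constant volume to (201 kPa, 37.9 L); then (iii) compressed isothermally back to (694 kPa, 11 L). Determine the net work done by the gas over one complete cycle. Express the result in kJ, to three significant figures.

W_net ≈ 9.24 kJ

Leg (i): W = PΔV = (694)(37.9 − 11) = 18669 J.
Leg (ii): W = 0.
Leg (iii): W = PᵢVᵢ ln(V_f/Vᵢ) = (7618) ln(11/37.9) = -9424 J.
W_net = 18669 − 9424 = 9245 J.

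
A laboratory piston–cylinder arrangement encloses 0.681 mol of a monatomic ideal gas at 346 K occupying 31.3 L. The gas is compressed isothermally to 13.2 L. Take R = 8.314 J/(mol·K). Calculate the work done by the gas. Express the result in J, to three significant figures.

W ≈ -1690 J

Isothermal: W = nRT ln(V₂/V₁).
W = (0.681)(8.314)(346) × ln(13.2/31.3)
  = 1959 × -0.8634
W_by_gas = -1691 J.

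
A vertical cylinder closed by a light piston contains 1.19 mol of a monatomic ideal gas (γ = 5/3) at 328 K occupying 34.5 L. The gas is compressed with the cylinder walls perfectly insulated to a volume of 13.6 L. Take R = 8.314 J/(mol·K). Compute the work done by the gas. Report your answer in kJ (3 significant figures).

Adiabatic: TV^(γ−1) = const with γ = 5/3.
T₂ = T₁ (V₁/V₂)^(γ−1) = 328 × (34.5/13.6)^0.667 = 328 × 1.86 = 610.1 K.
W_by = nCᵥ(T₁ − T₂) = (1.19)(12.47)(328 − 610.1) = -4186 J.

W ≈ -4.19 kJ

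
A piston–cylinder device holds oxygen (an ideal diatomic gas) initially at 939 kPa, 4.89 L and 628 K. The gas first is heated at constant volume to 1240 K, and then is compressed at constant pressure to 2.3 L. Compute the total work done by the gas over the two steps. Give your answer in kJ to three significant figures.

Step 1 (isochoric): W = 0 (constant volume).
After step 1: P = 1854 kPa (V unchanged).
Step 2 (isobaric): W = PΔV = (1854 kPa)(2.3 − 4.89 L) = -4802 J.
W_total = 0 − 4802 = -4802 J.

W_total ≈ -4.80 kJ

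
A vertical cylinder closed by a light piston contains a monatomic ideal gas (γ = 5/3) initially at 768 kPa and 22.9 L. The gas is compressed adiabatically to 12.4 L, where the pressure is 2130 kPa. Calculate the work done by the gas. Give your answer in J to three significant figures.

W ≈ -13200 J

Adiabatic: W = (P₁V₁ − P₂V₂)/(γ − 1) with γ = 5/3.
P₁V₁ = 17587 J, P₂V₂ = 26412 J.
W = (17587 − 26412) / 0.6667 = -13237 J.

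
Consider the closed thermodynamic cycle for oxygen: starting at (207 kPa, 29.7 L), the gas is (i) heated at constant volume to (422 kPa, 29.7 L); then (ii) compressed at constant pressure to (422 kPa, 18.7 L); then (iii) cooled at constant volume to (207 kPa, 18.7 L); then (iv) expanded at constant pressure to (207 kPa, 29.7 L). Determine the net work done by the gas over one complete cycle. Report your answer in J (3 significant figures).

Constant-volume legs do no work.
W(ii) = (422)(18.7 − 29.7) = -4642 J; W(iv) = (207)(29.7 − 18.7) = 2277 J.
W_net = -4642 + 2277 = -2365 J (the counter-clockwise enclosed area).

W_net ≈ -2360 J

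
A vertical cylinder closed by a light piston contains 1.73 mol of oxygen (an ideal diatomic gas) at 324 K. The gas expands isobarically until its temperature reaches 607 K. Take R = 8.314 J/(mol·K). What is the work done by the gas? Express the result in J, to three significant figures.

W ≈ 4070 J

Isobaric: W = P ΔV = nR ΔT.
W = (1.73)(8.314)(607 − 324) = 4070 J.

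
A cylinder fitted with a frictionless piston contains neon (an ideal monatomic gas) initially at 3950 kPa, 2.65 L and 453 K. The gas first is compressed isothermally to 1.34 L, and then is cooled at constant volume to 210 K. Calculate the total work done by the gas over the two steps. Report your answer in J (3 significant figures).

Step 1 (isothermal): W = P₁V₁ ln(V₂/V₁) = (10468) ln(1.34/2.65) = -7138 J.
Step 2 (isochoric): W = 0 (constant volume).
W_total = -7138 + 0 = -7138 J.

W_total ≈ -7140 J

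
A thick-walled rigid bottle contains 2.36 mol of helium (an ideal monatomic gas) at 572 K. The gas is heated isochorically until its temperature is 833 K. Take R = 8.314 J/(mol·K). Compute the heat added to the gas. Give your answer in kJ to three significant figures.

Q ≈ 7.68 kJ

Constant volume ⇒ W = 0, so Q = ΔU = nCᵥΔT with Cᵥ = 3R/2 = 12.47 J/(mol·K).
ΔU = (2.36)(12.47)(833 − 572) = 7682 J.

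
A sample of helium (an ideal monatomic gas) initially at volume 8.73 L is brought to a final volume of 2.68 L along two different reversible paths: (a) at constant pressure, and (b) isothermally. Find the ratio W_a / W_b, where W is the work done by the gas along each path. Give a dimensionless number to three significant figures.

Path (a) isobaric: W = P₁(V₂ − V₁) → W_a/(P₁V₁) = -0.693.
Path (b) isothermal: W = P₁V₁ ln(V₂/V₁) → W_b/(P₁V₁) = -1.181.
W_a / W_b = -0.693 / -1.181 = 0.5868.

W_a / W_b ≈ 0.587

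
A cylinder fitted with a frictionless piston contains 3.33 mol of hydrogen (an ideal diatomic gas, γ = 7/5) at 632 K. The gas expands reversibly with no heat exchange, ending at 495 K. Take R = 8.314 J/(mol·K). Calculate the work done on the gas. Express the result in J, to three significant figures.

W ≈ -9480 J

Adiabatic ⇒ Q = 0, so W_by = −ΔU = nCᵥ(T₁ − T₂).
Cᵥ = 5R/2 = 20.79 J/(mol·K).
W = (3.33)(20.79)(632 − 495) = 9482 J.
Work on gas = −W_by = -9482 J.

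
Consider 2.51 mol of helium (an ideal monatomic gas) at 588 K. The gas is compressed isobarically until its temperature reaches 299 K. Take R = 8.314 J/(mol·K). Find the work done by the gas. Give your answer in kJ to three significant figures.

Isobaric: W = P ΔV = nR ΔT.
W = (2.51)(8.314)(299 − 588) = -6031 J.

W ≈ -6.03 kJ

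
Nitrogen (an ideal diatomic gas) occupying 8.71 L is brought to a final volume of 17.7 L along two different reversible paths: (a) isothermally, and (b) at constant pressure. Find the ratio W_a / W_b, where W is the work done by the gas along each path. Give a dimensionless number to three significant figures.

W_a / W_b ≈ 0.687

Path (a) isothermal: W = P₁V₁ ln(V₂/V₁) → W_a/(P₁V₁) = 0.7091.
Path (b) isobaric: W = P₁(V₂ − V₁) → W_b/(P₁V₁) = 1.032.
W_a / W_b = 0.7091 / 1.032 = 0.687.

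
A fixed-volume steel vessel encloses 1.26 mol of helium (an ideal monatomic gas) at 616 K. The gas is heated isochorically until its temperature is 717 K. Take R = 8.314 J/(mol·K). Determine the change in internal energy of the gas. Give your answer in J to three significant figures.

Constant volume ⇒ W = 0, so Q = ΔU = nCᵥΔT with Cᵥ = 3R/2 = 12.47 J/(mol·K).
ΔU = (1.26)(12.47)(717 − 616) = 1587 J.

ΔU ≈ 1590 J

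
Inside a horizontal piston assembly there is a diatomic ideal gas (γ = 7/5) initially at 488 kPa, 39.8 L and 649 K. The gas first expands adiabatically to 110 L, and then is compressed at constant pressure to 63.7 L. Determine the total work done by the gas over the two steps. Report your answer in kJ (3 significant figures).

W_total ≈ 10.8 kJ

Step 1 (adiabatic): W = (P₁V₁ − P₂V₂)/(γ−1) = (19422 − 12933)/0.4 = 16224 J.
After step 1: P = 117.6 kPa, V = 110 L, T = 432.2 K.
Step 2 (isobaric): W = PΔV = (117.6 kPa)(63.7 − 110 L) = -5444 J.
W_total = 16224 − 5444 = 10780 J.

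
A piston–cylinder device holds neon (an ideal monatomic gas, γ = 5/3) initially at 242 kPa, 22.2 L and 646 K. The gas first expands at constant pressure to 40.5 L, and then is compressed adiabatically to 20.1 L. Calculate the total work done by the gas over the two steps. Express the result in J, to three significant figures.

Step 1 (isobaric): W = PΔV = (242 kPa)(40.5 − 22.2 L) = 4429 J.
After step 1: P = 242 kPa, V = 40.5 L, T = 1179 K.
Step 2 (adiabatic): W = (P₁V₁ − P₂V₂)/(γ−1) = (9801 − 15635)/0.667 = -8752 J.
W_total = 4429 − 8752 = -4323 J.

W_total ≈ -4320 J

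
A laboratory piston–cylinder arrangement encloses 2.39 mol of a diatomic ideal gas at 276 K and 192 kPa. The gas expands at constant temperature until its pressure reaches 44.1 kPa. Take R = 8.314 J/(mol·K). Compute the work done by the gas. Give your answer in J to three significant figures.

W ≈ 8070 J

Isothermal process: W = nRT ln(V₂/V₁) = nRT ln(P₁/P₂).
W = (2.39)(8.314)(276) × ln(192/44.1)
  = 5484 × ln(4.354) = 5484 × 1.471
W_by_gas = 8068 J.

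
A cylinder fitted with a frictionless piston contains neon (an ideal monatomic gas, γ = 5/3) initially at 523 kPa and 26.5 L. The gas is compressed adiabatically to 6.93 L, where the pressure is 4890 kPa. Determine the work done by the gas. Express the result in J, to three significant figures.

Adiabatic: W = (P₁V₁ − P₂V₂)/(γ − 1) with γ = 5/3.
P₁V₁ = 13860 J, P₂V₂ = 33888 J.
W = (13860 − 33888) / 0.6667 = -30042 J.

W ≈ -30000 J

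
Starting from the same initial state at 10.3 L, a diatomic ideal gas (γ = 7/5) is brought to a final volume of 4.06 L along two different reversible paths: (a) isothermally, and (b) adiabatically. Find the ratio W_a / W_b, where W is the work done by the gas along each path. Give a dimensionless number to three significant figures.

W_a / W_b ≈ 0.825

Path (a) isothermal: W = P₁V₁ ln(V₂/V₁) → W_a/(P₁V₁) = -0.931.
Path (b) adiabatic: W = P₁V₁(1 − (V₁/V₂)^(γ−1))/(γ−1) → W_b/(P₁V₁) = -1.128.
W_a / W_b = -0.931 / -1.128 = 0.8253.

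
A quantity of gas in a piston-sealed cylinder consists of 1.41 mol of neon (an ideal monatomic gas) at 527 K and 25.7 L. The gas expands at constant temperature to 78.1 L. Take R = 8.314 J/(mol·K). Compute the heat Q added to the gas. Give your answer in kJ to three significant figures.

Isothermal ⇒ ΔU = 0, so Q = W = nRT ln(V₂/V₁).
Q = (1.41)(8.314)(527) ln(78.1/25.7) = 6178 × 1.111 = 6867 J.

Q ≈ 6.87 kJ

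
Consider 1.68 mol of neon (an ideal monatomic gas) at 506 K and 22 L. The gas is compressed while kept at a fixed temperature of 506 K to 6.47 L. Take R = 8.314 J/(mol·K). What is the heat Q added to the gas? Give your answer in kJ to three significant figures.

Q ≈ -8.65 kJ

Isothermal ⇒ ΔU = 0, so Q = W = nRT ln(V₂/V₁).
Q = (1.68)(8.314)(506) ln(6.47/22) = 7068 × -1.224 = -8650 J.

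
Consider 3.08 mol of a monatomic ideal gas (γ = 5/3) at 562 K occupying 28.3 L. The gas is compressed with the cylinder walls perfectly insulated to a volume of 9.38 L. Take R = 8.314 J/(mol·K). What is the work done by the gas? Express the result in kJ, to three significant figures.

W ≈ -23.5 kJ

Adiabatic: TV^(γ−1) = const with γ = 5/3.
T₂ = T₁ (V₁/V₂)^(γ−1) = 562 × (28.3/9.38)^0.667 = 562 × 2.088 = 1173 K.
W_by = nCᵥ(T₁ − T₂) = (3.08)(12.47)(562 − 1173) = -23486 J.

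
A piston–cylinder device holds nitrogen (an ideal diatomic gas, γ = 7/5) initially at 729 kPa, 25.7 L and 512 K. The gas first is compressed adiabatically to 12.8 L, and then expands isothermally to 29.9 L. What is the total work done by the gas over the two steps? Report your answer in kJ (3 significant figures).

Step 1 (adiabatic): W = (P₁V₁ − P₂V₂)/(γ−1) = (18735 − 24760)/0.4 = -15062 J.
After step 1: P = 1934 kPa, V = 12.8 L, T = 676.6 K.
Step 2 (isothermal): W = P₁V₁ ln(V₂/V₁) = (24760) ln(29.9/12.8) = 21007 J.
W_total = -15062 + 21007 = 5945 J.

W_total ≈ 5.95 kJ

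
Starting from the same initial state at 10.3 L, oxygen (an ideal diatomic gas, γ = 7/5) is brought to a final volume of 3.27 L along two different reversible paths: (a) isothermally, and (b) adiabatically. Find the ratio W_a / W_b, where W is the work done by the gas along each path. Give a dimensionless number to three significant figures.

W_a / W_b ≈ 0.788

Path (a) isothermal: W = P₁V₁ ln(V₂/V₁) → W_a/(P₁V₁) = -1.147.
Path (b) adiabatic: W = P₁V₁(1 − (V₁/V₂)^(γ−1))/(γ−1) → W_b/(P₁V₁) = -1.456.
W_a / W_b = -1.147 / -1.456 = 0.788.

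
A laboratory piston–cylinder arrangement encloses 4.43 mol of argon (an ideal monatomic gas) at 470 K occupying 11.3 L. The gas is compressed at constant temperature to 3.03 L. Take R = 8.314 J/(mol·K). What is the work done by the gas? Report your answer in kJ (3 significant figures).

W ≈ -22.8 kJ

Isothermal: W = nRT ln(V₂/V₁).
W = (4.43)(8.314)(470) × ln(3.03/11.3)
  = 17311 × -1.316
W_by_gas = -22785 J.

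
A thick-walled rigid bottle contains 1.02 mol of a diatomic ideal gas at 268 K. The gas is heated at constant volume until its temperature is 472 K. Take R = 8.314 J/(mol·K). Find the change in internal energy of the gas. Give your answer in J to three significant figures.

Constant volume ⇒ W = 0, so Q = ΔU = nCᵥΔT with Cᵥ = 5R/2 = 20.79 J/(mol·K).
ΔU = (1.02)(20.79)(472 − 268) = 4325 J.

ΔU ≈ 4320 J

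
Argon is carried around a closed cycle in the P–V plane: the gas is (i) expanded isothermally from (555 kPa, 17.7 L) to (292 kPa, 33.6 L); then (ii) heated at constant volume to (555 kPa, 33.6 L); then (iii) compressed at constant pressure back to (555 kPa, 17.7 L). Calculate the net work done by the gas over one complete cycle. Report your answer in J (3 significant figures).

W_net ≈ -2530 J

Leg (i): W = PᵢVᵢ ln(V_f/Vᵢ) = (9824) ln(33.6/17.7) = 6296 J.
Leg (ii): W = 0.
Leg (iii): W = PΔV = (555)(17.7 − 33.6) = -8825 J.
W_net = 6296 − 8825 = -2528 J.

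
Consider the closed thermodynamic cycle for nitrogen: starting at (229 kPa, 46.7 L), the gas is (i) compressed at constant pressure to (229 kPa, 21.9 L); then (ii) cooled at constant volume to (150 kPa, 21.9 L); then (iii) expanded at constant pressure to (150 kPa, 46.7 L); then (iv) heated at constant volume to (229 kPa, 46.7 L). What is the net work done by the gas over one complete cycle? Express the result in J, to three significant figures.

Constant-volume legs do no work.
W(i) = (229)(21.9 − 46.7) = -5679 J; W(iii) = (150)(46.7 − 21.9) = 3720 J.
W_net = -5679 + 3720 = -1959 J (the counter-clockwise enclosed area).

W_net ≈ -1960 J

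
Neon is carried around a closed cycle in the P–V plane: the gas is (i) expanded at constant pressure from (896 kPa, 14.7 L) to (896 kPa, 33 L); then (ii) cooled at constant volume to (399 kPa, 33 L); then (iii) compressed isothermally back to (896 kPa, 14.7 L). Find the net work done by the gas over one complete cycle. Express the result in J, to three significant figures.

W_net ≈ 5750 J

Leg (i): W = PΔV = (896)(33 − 14.7) = 16397 J.
Leg (ii): W = 0.
Leg (iii): W = PᵢVᵢ ln(V_f/Vᵢ) = (13167) ln(14.7/33) = -10648 J.
W_net = 16397 − 10648 = 5749 J.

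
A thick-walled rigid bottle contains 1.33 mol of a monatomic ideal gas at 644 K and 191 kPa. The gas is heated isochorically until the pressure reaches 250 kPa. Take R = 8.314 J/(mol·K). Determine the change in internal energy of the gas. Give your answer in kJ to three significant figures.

Constant volume ⇒ W = 0, so Q = ΔU = nCᵥΔT with Cᵥ = 3R/2 = 12.47 J/(mol·K).
At constant V, T₂/T₁ = P₂/P₁ ⇒ ΔT = T₁(P₂/P₁ − 1) = 644·(250/191 − 1) = 198.9 K.
ΔU = (1.33)(12.47)(198.9) = 3300 J.

ΔU ≈ 3.30 kJ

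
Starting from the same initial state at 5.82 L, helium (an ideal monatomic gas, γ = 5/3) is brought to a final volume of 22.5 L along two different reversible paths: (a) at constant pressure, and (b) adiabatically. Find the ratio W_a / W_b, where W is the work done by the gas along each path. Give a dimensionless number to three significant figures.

Path (a) isobaric: W = P₁(V₂ − V₁) → W_a/(P₁V₁) = 2.866.
Path (b) adiabatic: W = P₁V₁(1 − (V₁/V₂)^(γ−1))/(γ−1) → W_b/(P₁V₁) = 0.891.
W_a / W_b = 2.866 / 0.891 = 3.216.

W_a / W_b ≈ 3.22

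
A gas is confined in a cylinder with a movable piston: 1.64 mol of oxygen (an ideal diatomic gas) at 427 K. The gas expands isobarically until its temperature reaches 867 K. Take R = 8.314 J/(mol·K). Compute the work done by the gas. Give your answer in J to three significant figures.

W ≈ 6000 J

Isobaric: W = P ΔV = nR ΔT.
W = (1.64)(8.314)(867 − 427) = 5999 J.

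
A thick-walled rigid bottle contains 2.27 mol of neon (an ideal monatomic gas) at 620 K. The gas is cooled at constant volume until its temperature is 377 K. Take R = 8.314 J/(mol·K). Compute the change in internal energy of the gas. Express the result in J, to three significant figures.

ΔU ≈ -6880 J

Constant volume ⇒ W = 0, so Q = ΔU = nCᵥΔT with Cᵥ = 3R/2 = 12.47 J/(mol·K).
ΔU = (2.27)(12.47)(377 − 620) = -6879 J.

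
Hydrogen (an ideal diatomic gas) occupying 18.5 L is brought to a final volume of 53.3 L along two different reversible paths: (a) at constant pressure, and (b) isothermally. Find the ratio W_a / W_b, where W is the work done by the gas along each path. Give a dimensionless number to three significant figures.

Path (a) isobaric: W = P₁(V₂ − V₁) → W_a/(P₁V₁) = 1.881.
Path (b) isothermal: W = P₁V₁ ln(V₂/V₁) → W_b/(P₁V₁) = 1.058.
W_a / W_b = 1.881 / 1.058 = 1.778.

W_a / W_b ≈ 1.78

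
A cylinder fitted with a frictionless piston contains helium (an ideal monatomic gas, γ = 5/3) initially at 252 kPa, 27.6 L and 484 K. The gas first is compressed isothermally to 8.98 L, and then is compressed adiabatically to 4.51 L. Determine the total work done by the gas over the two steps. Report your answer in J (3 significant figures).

Step 1 (isothermal): W = P₁V₁ ln(V₂/V₁) = (6955) ln(8.98/27.6) = -7809 J.
After step 1: P = 774.5 kPa, V = 8.98 L, T = 484 K.
Step 2 (adiabatic): W = (P₁V₁ − P₂V₂)/(γ−1) = (6955 − 11008)/0.667 = -6079 J.
W_total = -7809 − 6079 = -13889 J.

W_total ≈ -13900 J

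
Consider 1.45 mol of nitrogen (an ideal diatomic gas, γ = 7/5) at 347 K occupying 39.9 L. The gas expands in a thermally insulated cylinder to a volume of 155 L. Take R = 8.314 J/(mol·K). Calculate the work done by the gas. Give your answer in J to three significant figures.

Adiabatic: TV^(γ−1) = const with γ = 7/5.
T₂ = T₁ (V₁/V₂)^(γ−1) = 347 × (39.9/155)^0.4 = 347 × 0.5811 = 201.6 K.
W_by = nCᵥ(T₁ − T₂) = (1.45)(20.79)(347 − 201.6) = 4381 J.

W ≈ 4380 J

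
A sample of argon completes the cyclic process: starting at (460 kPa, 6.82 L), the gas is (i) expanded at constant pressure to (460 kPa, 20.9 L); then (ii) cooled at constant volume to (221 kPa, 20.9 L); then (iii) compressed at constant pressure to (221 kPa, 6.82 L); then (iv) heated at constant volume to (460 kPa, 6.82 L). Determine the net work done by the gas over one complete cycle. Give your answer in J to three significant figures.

W_net ≈ 3370 J

Constant-volume legs do no work.
W(i) = (460)(20.9 − 6.82) = 6477 J; W(iii) = (221)(6.82 − 20.9) = -3112 J.
W_net = 6477 − 3112 = 3365 J (the clockwise enclosed area).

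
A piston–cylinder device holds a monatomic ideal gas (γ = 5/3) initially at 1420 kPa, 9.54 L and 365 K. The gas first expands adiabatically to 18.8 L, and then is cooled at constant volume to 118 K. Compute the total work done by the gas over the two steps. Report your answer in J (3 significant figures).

W_total ≈ 7390 J

Step 1 (adiabatic): W = (P₁V₁ − P₂V₂)/(γ−1) = (13547 − 8618)/0.667 = 7392 J.
Step 2 (isochoric): W = 0 (constant volume).
W_total = 7392 + 0 = 7392 J.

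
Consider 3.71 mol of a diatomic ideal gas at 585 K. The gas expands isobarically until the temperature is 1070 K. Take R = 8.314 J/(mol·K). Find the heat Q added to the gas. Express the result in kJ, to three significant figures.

Q ≈ 52.4 kJ

Isobaric: W = nRΔT = (3.71)(8.314)(485) = 14960 J.
ΔU = nCᵥΔT with Cᵥ = 5R/2: ΔU = (3.71)(20.79)(485) = 37399 J.
Q = ΔU + W = 37399 + 14960 = 52359 J.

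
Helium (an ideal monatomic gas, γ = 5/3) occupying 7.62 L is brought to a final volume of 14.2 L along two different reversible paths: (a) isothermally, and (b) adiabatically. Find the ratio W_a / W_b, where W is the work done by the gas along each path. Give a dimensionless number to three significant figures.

Path (a) isothermal: W = P₁V₁ ln(V₂/V₁) → W_a/(P₁V₁) = 0.6225.
Path (b) adiabatic: W = P₁V₁(1 − (V₁/V₂)^(γ−1))/(γ−1) → W_b/(P₁V₁) = 0.5095.
W_a / W_b = 0.6225 / 0.5095 = 1.222.

W_a / W_b ≈ 1.22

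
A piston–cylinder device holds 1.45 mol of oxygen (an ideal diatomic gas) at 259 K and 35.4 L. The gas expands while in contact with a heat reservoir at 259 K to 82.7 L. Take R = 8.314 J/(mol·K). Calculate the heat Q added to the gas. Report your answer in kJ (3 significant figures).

Isothermal ⇒ ΔU = 0, so Q = W = nRT ln(V₂/V₁).
Q = (1.45)(8.314)(259) ln(82.7/35.4) = 3122 × 0.8485 = 2649 J.

Q ≈ 2.65 kJ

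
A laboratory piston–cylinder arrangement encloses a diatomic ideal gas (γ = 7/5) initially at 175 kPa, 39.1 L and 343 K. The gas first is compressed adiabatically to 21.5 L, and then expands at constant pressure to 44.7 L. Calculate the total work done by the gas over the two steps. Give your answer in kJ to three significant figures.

Step 1 (adiabatic): W = (P₁V₁ − P₂V₂)/(γ−1) = (6842 − 8692)/0.4 = -4623 J.
After step 1: P = 404.3 kPa, V = 21.5 L, T = 435.7 K.
Step 2 (isobaric): W = PΔV = (404.3 kPa)(44.7 − 21.5 L) = 9379 J.
W_total = -4623 + 9379 = 4756 J.

W_total ≈ 4.76 kJ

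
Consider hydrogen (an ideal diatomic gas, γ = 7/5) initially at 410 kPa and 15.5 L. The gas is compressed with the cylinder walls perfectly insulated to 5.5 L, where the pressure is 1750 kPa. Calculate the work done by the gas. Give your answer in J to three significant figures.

W ≈ -8180 J

Adiabatic: W = (P₁V₁ − P₂V₂)/(γ − 1) with γ = 7/5.
P₁V₁ = 6355 J, P₂V₂ = 9625 J.
W = (6355 − 9625) / 0.4 = -8175 J.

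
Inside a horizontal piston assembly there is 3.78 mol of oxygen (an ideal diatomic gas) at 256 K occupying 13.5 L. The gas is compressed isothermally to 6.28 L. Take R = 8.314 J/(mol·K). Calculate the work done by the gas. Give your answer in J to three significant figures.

Isothermal: W = nRT ln(V₂/V₁).
W = (3.78)(8.314)(256) × ln(6.28/13.5)
  = 8045 × -0.7653
W_by_gas = -6157 J.

W ≈ -6160 J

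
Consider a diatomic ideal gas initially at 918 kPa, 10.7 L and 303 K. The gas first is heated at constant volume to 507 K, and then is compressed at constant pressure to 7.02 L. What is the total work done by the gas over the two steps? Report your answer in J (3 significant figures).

Step 1 (isochoric): W = 0 (constant volume).
After step 1: P = 1536 kPa (V unchanged).
Step 2 (isobaric): W = PΔV = (1536 kPa)(7.02 − 10.7 L) = -5653 J.
W_total = 0 − 5653 = -5653 J.

W_total ≈ -5650 J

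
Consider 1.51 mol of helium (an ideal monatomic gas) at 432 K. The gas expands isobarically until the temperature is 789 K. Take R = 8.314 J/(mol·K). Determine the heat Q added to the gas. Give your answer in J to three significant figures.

Q ≈ 11200 J

Isobaric: W = nRΔT = (1.51)(8.314)(357) = 4482 J.
ΔU = nCᵥΔT with Cᵥ = 3R/2: ΔU = (1.51)(12.47)(357) = 6723 J.
Q = ΔU + W = 6723 + 4482 = 11205 J.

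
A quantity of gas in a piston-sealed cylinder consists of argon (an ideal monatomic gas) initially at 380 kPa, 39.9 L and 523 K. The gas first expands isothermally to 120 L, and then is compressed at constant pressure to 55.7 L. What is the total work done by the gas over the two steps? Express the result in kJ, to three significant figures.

Step 1 (isothermal): W = P₁V₁ ln(V₂/V₁) = (15162) ln(120/39.9) = 16695 J.
After step 1: P = 126.3 kPa, V = 120 L, T = 523 K.
Step 2 (isobaric): W = PΔV = (126.3 kPa)(55.7 − 120 L) = -8124 J.
W_total = 16695 − 8124 = 8571 J.

W_total ≈ 8.57 kJ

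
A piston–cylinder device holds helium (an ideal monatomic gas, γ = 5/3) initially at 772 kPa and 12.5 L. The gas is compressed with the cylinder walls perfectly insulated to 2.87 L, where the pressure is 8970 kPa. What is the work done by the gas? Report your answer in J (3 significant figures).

W ≈ -24100 J

Adiabatic: W = (P₁V₁ − P₂V₂)/(γ − 1) with γ = 5/3.
P₁V₁ = 9650 J, P₂V₂ = 25744 J.
W = (9650 − 25744) / 0.6667 = -24141 J.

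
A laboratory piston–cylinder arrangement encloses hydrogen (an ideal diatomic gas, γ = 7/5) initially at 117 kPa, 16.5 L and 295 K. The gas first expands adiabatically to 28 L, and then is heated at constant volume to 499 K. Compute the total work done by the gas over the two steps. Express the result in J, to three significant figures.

Step 1 (adiabatic): W = (P₁V₁ − P₂V₂)/(γ−1) = (1930 − 1562)/0.4 = 920.2 J.
Step 2 (isochoric): W = 0 (constant volume).
W_total = 920.2 + 0 = 920.2 J.

W_total ≈ 920 J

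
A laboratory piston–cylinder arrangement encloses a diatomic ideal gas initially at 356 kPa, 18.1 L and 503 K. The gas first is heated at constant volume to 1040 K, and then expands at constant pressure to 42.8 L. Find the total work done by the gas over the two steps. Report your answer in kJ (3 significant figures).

Step 1 (isochoric): W = 0 (constant volume).
After step 1: P = 736.1 kPa (V unchanged).
Step 2 (isobaric): W = PΔV = (736.1 kPa)(42.8 − 18.1 L) = 18181 J.
W_total = 0 + 18181 = 18181 J.

W_total ≈ 18.2 kJ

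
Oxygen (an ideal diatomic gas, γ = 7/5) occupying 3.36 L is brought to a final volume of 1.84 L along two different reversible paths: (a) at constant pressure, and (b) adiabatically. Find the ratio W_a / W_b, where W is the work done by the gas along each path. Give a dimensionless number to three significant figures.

W_a / W_b ≈ 0.664

Path (a) isobaric: W = P₁(V₂ − V₁) → W_a/(P₁V₁) = -0.4524.
Path (b) adiabatic: W = P₁V₁(1 − (V₁/V₂)^(γ−1))/(γ−1) → W_b/(P₁V₁) = -0.6809.
W_a / W_b = -0.4524 / -0.6809 = 0.6644.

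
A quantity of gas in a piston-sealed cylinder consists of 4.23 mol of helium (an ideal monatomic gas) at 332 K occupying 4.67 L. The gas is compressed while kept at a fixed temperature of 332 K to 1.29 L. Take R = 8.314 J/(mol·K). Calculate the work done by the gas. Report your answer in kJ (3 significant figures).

W ≈ -15.0 kJ

Isothermal: W = nRT ln(V₂/V₁).
W = (4.23)(8.314)(332) × ln(1.29/4.67)
  = 11676 × -1.287
W_by_gas = -15021 J.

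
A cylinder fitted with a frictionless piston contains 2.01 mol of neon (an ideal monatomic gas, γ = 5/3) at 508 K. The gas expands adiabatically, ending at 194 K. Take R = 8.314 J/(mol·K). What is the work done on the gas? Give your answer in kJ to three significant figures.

Adiabatic ⇒ Q = 0, so W_by = −ΔU = nCᵥ(T₁ − T₂).
Cᵥ = 3R/2 = 12.47 J/(mol·K).
W = (2.01)(12.47)(508 − 194) = 7871 J.
Work on gas = −W_by = -7871 J.

W ≈ -7.87 kJ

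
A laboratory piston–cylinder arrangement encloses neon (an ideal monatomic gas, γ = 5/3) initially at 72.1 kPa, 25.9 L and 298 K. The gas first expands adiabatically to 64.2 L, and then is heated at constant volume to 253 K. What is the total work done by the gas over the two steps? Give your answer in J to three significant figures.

Step 1 (adiabatic): W = (P₁V₁ − P₂V₂)/(γ−1) = (1867 − 1020)/0.667 = 1272 J.
Step 2 (isochoric): W = 0 (constant volume).
W_total = 1272 + 0 = 1272 J.

W_total ≈ 1270 J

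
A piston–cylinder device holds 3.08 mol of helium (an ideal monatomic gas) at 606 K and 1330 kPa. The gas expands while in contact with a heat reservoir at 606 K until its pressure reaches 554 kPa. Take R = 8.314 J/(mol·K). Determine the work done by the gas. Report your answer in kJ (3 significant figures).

Isothermal process: W = nRT ln(V₂/V₁) = nRT ln(P₁/P₂).
W = (3.08)(8.314)(606) × ln(1330/554)
  = 15518 × ln(2.401) = 15518 × 0.8758
W_by_gas = 13590 J.

W ≈ 13.6 kJ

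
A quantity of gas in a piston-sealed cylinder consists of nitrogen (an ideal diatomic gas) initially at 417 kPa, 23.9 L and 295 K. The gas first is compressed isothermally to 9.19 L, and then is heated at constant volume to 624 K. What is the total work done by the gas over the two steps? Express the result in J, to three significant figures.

W_total ≈ -9530 J

Step 1 (isothermal): W = P₁V₁ ln(V₂/V₁) = (9966) ln(9.19/23.9) = -9525 J.
Step 2 (isochoric): W = 0 (constant volume).
W_total = -9525 + 0 = -9525 J.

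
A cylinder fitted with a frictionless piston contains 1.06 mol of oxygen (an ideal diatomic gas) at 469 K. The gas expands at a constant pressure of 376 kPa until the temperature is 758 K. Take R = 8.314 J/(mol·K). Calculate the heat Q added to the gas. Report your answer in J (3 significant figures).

Q ≈ 8910 J

Isobaric: W = nRΔT = (1.06)(8.314)(289) = 2547 J.
ΔU = nCᵥΔT with Cᵥ = 5R/2: ΔU = (1.06)(20.79)(289) = 6367 J.
Q = ΔU + W = 6367 + 2547 = 8914 J.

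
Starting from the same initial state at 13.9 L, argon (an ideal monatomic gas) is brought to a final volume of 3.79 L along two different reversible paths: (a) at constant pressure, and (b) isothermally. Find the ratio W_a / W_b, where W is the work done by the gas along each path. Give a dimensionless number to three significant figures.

W_a / W_b ≈ 0.560

Path (a) isobaric: W = P₁(V₂ − V₁) → W_a/(P₁V₁) = -0.7273.
Path (b) isothermal: W = P₁V₁ ln(V₂/V₁) → W_b/(P₁V₁) = -1.3.
W_a / W_b = -0.7273 / -1.3 = 0.5597.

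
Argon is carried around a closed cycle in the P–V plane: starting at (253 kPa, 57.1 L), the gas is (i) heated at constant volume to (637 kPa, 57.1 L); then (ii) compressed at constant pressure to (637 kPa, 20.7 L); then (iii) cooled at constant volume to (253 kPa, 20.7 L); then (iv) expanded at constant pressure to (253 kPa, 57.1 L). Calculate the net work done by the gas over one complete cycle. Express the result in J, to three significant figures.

Constant-volume legs do no work.
W(ii) = (637)(20.7 − 57.1) = -23187 J; W(iv) = (253)(57.1 − 20.7) = 9209 J.
W_net = -23187 + 9209 = -13978 J (the counter-clockwise enclosed area).

W_net ≈ -14000 J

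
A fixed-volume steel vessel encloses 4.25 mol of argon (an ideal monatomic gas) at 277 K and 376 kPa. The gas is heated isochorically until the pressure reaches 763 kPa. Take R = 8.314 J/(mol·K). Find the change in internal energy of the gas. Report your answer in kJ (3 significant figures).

ΔU ≈ 15.1 kJ

Constant volume ⇒ W = 0, so Q = ΔU = nCᵥΔT with Cᵥ = 3R/2 = 12.47 J/(mol·K).
At constant V, T₂/T₁ = P₂/P₁ ⇒ ΔT = T₁(P₂/P₁ − 1) = 277·(763/376 − 1) = 285.1 K.
ΔU = (4.25)(12.47)(285.1) = 15111 J.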